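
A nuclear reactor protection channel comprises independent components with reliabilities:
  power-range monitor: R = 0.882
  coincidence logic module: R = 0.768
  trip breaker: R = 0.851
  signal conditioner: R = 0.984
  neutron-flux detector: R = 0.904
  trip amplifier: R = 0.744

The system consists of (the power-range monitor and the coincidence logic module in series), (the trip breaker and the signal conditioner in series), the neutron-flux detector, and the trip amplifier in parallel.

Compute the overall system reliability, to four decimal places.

Series (power-range monitor and coincidence logic module): 0.882000 × 0.768000 = 0.677376
Series (trip breaker and signal conditioner): 0.851000 × 0.984000 = 0.837384
Parallel ([0.677376], [0.837384], neutron-flux detector, and trip amplifier): 1 − (1 − 0.677376)(1 − 0.837384)(1 − 0.904000)(1 − 0.744000) = 0.9987

0.9987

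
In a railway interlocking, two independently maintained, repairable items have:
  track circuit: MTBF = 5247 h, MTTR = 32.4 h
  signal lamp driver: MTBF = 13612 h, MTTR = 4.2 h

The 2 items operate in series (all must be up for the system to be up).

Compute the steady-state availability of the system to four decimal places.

A(track circuit) = MTBF/(MTBF+MTTR) = 5247/(5247+32.4) = 0.993863
A(signal lamp driver) = MTBF/(MTBF+MTTR) = 13612/(13612+4.2) = 0.999692
Series availability: 0.993863 × 0.999692 = 0.9936

0.9936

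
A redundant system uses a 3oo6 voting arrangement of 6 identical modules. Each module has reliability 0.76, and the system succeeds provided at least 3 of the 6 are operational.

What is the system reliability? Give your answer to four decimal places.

R = Σ_{i=3}^{6} C(6,i) p^i (1−p)^{6−i} with p = 0.76
C(6,3)·0.76^3·0.24^3 = 0.121368
C(6,4)·0.76^4·0.24^2 = 0.288249
C(6,5)·0.76^5·0.24^1 = 0.365116
C(6,6)·0.76^6·0.24^0 = 0.192700
Sum = 0.9674

0.9674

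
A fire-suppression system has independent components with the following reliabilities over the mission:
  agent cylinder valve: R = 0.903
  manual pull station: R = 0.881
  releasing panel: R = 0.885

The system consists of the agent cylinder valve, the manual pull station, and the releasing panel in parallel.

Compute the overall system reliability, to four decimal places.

0.9987

Parallel (agent cylinder valve, manual pull station, and releasing panel): 1 − (1 − 0.903000)(1 − 0.881000)(1 − 0.885000) = 0.9987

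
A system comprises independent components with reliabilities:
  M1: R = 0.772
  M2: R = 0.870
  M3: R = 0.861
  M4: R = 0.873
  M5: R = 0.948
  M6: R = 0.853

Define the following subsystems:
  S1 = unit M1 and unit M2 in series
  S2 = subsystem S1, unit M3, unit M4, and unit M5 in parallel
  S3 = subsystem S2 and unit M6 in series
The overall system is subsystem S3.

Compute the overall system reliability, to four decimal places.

Series (M1 and M2): 0.772000 × 0.870000 = 0.671640
Parallel ([0.671640], M3, M4, and M5): 1 − (1 − 0.671640)(1 − 0.861000)(1 − 0.873000)(1 − 0.948000) = 0.999699
Series ([0.999699] and M6): 0.999699 × 0.853000 = 0.8527

0.8527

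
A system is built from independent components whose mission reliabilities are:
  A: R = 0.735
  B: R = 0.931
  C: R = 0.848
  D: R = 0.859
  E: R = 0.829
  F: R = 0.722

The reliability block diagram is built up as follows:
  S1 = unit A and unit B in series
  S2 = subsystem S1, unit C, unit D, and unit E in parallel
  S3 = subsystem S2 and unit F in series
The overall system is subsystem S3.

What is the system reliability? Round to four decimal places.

0.7212

Series (A and B): 0.735000 × 0.931000 = 0.684285
Parallel ([0.684285], C, D, and E): 1 − (1 − 0.684285)(1 − 0.848000)(1 − 0.859000)(1 − 0.829000) = 0.998843
Series ([0.998843] and F): 0.998843 × 0.722000 = 0.7212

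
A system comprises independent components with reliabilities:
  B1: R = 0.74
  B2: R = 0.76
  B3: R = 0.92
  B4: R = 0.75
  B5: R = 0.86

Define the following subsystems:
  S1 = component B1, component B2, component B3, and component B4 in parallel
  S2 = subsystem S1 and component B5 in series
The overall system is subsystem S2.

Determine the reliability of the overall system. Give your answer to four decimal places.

0.8589

Parallel (B1, B2, B3, and B4): 1 − (1 − 0.740000)(1 − 0.760000)(1 − 0.920000)(1 − 0.750000) = 0.998752
Series ([0.998752] and B5): 0.998752 × 0.860000 = 0.8589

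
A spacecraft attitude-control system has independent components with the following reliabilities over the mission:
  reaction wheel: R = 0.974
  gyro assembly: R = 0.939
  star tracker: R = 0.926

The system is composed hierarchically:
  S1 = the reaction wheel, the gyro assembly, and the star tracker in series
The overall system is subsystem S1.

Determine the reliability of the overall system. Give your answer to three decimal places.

0.847

Series (reaction wheel, gyro assembly, and star tracker): 0.97400 × 0.93900 × 0.92600 = 0.847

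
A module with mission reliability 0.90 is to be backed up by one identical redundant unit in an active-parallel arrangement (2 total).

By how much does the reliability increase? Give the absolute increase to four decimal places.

0.0900

R_before = 0.90
R_after = 1 − (1 − 0.90)^2 = 0.9900
ΔR = 0.9900 − 0.90 = 0.0900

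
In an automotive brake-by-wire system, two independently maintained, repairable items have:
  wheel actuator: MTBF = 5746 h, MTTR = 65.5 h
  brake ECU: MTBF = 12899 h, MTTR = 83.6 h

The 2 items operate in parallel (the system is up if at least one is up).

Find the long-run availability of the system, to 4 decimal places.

A(wheel actuator) = MTBF/(MTBF+MTTR) = 5746/(5746+65.5) = 0.988729
A(brake ECU) = MTBF/(MTBF+MTTR) = 12899/(12899+83.6) = 0.993561
Parallel availability: 1 − (1 − 0.988729)(1 − 0.993561) = 0.9999

0.9999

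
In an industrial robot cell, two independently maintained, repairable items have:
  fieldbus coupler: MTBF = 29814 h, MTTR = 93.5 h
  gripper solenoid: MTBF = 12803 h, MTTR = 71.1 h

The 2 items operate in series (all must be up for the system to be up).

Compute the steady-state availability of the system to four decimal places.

0.9914

A(fieldbus coupler) = MTBF/(MTBF+MTTR) = 29814/(29814+93.5) = 0.996874
A(gripper solenoid) = MTBF/(MTBF+MTTR) = 12803/(12803+71.1) = 0.994477
Series availability: 0.996874 × 0.994477 = 0.9914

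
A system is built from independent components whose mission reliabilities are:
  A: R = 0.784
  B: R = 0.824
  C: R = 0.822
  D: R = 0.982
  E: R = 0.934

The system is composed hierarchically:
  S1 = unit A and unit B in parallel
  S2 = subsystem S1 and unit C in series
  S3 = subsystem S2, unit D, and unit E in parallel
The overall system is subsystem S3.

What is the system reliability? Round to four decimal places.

0.9998

Parallel (A and B): 1 − (1 − 0.784000)(1 − 0.824000) = 0.961984
Series ([0.961984] and C): 0.961984 × 0.822000 = 0.790751
Parallel ([0.790751], D, and E): 1 − (1 − 0.790751)(1 − 0.982000)(1 − 0.934000) = 0.9998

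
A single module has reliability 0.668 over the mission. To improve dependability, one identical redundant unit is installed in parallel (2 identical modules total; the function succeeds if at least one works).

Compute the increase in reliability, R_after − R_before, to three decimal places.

R_before = 0.668
R_after = 1 − (1 − 0.668)^2 = 0.890
ΔR = 0.890 − 0.668 = 0.222

0.222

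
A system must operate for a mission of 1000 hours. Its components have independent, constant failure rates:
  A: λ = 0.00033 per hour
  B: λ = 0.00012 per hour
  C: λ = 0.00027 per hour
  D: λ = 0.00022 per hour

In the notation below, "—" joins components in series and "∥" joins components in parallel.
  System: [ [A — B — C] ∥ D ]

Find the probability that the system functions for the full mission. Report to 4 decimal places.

0.8986

R(A) = exp(−0.00033 × 1000) = 0.718924
R(B) = exp(−0.00012 × 1000) = 0.886920
R(C) = exp(−0.00027 × 1000) = 0.763379
R(D) = exp(−0.00022 × 1000) = 0.802519
Series (A, B, and C): 0.718924 × 0.886920 × 0.763379 = 0.486752
Parallel ([0.486752] and D): 1 − (1 − 0.486752)(1 − 0.802519) = 0.8986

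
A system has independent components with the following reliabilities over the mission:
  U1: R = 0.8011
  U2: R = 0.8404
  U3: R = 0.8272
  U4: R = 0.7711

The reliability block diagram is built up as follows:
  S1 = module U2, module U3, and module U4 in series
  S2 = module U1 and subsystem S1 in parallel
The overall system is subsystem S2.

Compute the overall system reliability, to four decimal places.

0.9077

Series (U2, U3, and U4): 0.840400 × 0.827200 × 0.771100 = 0.536052
Parallel (U1 and [0.536052]): 1 − (1 − 0.801100)(1 − 0.536052) = 0.9077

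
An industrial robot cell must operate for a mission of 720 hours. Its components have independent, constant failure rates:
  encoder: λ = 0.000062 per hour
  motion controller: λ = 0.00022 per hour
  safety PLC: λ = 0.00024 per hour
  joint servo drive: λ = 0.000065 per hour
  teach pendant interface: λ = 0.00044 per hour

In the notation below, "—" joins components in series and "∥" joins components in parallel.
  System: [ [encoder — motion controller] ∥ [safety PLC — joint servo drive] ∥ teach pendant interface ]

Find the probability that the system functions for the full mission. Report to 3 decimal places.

R(encoder) = exp(−0.000062 × 720) = 0.95634
R(motion controller) = exp(−0.00022 × 720) = 0.85351
R(safety PLC) = exp(−0.00024 × 720) = 0.84131
R(joint servo drive) = exp(−0.000065 × 720) = 0.95428
R(teach pendant interface) = exp(−0.00044 × 720) = 0.72848
Series (encoder and motion controller): 0.95634 × 0.85351 = 0.81625
Series (safety PLC and joint servo drive): 0.84131 × 0.95428 = 0.80285
Parallel ([0.81625], [0.80285], and teach pendant interface): 1 − (1 − 0.81625)(1 − 0.80285)(1 − 0.72848) = 0.990

0.990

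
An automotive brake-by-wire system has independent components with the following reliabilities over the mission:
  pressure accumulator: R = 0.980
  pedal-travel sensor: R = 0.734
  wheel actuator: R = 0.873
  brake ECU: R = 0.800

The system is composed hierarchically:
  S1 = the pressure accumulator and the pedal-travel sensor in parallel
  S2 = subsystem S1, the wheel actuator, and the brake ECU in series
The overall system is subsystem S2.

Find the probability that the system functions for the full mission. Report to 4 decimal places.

Parallel (pressure accumulator and pedal-travel sensor): 1 − (1 − 0.980000)(1 − 0.734000) = 0.994680
Series ([0.994680], wheel actuator, and brake ECU): 0.994680 × 0.873000 × 0.800000 = 0.6947

0.6947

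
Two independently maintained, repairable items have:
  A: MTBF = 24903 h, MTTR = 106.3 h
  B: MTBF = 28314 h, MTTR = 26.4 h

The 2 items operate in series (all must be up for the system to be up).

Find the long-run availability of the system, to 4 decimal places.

A(A) = MTBF/(MTBF+MTTR) = 24903/(24903+106.3) = 0.995750
A(B) = MTBF/(MTBF+MTTR) = 28314/(28314+26.4) = 0.999068
Series availability: 0.995750 × 0.999068 = 0.9948

0.9948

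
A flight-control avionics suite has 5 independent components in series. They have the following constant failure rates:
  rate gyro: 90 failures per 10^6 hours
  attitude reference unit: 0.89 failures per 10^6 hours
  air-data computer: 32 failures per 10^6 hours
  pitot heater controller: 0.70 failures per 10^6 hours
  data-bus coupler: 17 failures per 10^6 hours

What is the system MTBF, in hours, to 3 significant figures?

7110

Series of exponential components: λ_sys = Σ λ_i
λ_sys = 0.000090 + 0.00000089 + 0.000032 + 0.00000070 + 0.000017 = 1.4059e-04 /h
MTBF = 1 / λ_sys = 7110 h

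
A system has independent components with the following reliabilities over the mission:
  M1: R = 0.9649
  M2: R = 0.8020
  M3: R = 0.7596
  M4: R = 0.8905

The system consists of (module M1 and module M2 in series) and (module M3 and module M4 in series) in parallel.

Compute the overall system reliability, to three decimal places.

0.927

Series (M1 and M2): 0.96490 × 0.80200 = 0.77385
Series (M3 and M4): 0.75960 × 0.89050 = 0.67642
Parallel ([0.77385] and [0.67642]): 1 − (1 − 0.77385)(1 − 0.67642) = 0.927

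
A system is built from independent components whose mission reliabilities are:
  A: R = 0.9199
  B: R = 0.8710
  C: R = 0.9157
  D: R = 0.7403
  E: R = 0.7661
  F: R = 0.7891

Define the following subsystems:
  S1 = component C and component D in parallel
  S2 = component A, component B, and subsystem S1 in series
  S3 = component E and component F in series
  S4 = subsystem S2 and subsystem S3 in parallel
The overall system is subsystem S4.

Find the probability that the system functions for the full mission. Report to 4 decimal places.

Parallel (C and D): 1 − (1 − 0.915700)(1 − 0.740300) = 0.978107
Series (A, B, and [0.978107]): 0.919900 × 0.871000 × 0.978107 = 0.783692
Series (E and F): 0.766100 × 0.789100 = 0.604530
Parallel ([0.783692] and [0.604530]): 1 − (1 − 0.783692)(1 − 0.604530) = 0.9145

0.9145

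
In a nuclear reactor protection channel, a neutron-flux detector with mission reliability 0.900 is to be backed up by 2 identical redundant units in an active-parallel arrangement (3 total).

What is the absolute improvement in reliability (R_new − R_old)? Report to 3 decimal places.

0.099

R_before = 0.900
R_after = 1 − (1 − 0.900)^3 = 0.999
ΔR = 0.999 − 0.900 = 0.099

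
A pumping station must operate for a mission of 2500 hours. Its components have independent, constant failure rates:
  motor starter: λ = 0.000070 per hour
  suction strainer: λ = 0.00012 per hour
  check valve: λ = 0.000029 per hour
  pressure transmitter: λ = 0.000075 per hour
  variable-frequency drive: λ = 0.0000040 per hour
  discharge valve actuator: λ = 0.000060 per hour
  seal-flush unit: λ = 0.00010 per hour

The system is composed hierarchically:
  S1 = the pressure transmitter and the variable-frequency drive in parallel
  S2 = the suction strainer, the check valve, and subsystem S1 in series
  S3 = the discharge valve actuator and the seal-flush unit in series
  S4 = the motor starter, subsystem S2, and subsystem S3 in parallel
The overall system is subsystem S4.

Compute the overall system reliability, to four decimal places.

R(motor starter) = exp(−0.000070 × 2500) = 0.839457
R(suction strainer) = exp(−0.00012 × 2500) = 0.740818
R(check valve) = exp(−0.000029 × 2500) = 0.930066
R(pressure transmitter) = exp(−0.000075 × 2500) = 0.829029
R(variable-frequency drive) = exp(−0.0000040 × 2500) = 0.990050
R(discharge valve actuator) = exp(−0.000060 × 2500) = 0.860708
R(seal-flush unit) = exp(−0.00010 × 2500) = 0.778801
Parallel (pressure transmitter and variable-frequency drive): 1 − (1 − 0.829029)(1 − 0.990050) = 0.998299
Series (suction strainer, check valve, and [0.998299]): 0.740818 × 0.930066 × 0.998299 = 0.687838
Series (discharge valve actuator and seal-flush unit): 0.860708 × 0.778801 = 0.670320
Parallel (motor starter, [0.687838], and [0.670320]): 1 − (1 − 0.839457)(1 − 0.687838)(1 − 0.670320) = 0.9835

0.9835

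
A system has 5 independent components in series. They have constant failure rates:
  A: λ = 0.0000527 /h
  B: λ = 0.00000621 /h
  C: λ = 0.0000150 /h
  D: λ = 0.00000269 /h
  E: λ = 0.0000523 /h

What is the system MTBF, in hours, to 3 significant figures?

7760

Series of exponential components: λ_sys = Σ λ_i
λ_sys = 0.0000527 + 0.00000621 + 0.0000150 + 0.00000269 + 0.0000523 = 1.2890e-04 /h
MTBF = 1 / λ_sys = 7760 h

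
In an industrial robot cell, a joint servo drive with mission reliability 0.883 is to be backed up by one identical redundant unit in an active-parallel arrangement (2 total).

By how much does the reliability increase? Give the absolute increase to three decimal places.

0.103

R_before = 0.883
R_after = 1 − (1 − 0.883)^2 = 0.986
ΔR = 0.986 − 0.883 = 0.103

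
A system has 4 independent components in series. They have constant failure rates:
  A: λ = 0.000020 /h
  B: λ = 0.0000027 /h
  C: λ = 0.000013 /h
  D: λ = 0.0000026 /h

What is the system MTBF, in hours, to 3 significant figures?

Series of exponential components: λ_sys = Σ λ_i
λ_sys = 0.000020 + 0.0000027 + 0.000013 + 0.0000026 = 3.8300e-05 /h
MTBF = 1 / λ_sys = 26100 h

26100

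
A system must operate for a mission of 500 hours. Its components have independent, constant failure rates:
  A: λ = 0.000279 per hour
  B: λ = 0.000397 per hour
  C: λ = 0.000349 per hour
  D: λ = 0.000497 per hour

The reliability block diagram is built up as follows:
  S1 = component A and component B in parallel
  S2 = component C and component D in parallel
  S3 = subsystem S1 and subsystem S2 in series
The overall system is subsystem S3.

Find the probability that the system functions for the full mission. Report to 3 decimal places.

0.942

R(A) = exp(−0.000279 × 500) = 0.86979
R(B) = exp(−0.000397 × 500) = 0.81996
R(C) = exp(−0.000349 × 500) = 0.83988
R(D) = exp(−0.000497 × 500) = 0.77997
Parallel (A and B): 1 − (1 − 0.86979)(1 − 0.81996) = 0.97656
Parallel (C and D): 1 − (1 − 0.83988)(1 − 0.77997) = 0.96477
Series ([0.97656] and [0.96477]): 0.97656 × 0.96477 = 0.942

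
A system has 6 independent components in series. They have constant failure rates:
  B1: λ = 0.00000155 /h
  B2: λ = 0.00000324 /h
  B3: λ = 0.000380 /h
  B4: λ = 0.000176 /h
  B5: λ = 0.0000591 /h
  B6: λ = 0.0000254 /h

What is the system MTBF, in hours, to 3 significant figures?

1550

Series of exponential components: λ_sys = Σ λ_i
λ_sys = 0.00000155 + 0.00000324 + 0.000380 + 0.000176 + 0.0000591 + 0.0000254 = 6.4529e-04 /h
MTBF = 1 / λ_sys = 1550 h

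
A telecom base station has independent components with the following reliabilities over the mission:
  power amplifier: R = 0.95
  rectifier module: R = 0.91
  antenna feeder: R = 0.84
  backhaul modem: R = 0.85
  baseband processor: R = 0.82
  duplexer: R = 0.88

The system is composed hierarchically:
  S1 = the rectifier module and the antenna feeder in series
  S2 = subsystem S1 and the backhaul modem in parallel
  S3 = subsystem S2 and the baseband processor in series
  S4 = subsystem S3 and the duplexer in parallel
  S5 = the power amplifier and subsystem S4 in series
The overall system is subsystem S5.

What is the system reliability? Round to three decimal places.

0.926

Series (rectifier module and antenna feeder): 0.91000 × 0.84000 = 0.76440
Parallel ([0.76440] and backhaul modem): 1 − (1 − 0.76440)(1 − 0.85000) = 0.96466
Series ([0.96466] and baseband processor): 0.96466 × 0.82000 = 0.79102
Parallel ([0.79102] and duplexer): 1 − (1 − 0.79102)(1 − 0.88000) = 0.97492
Series (power amplifier and [0.97492]): 0.95000 × 0.97492 = 0.926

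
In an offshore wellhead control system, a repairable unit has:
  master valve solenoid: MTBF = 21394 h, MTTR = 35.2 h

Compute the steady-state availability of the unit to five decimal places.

0.99836

A(master valve solenoid) = MTBF/(MTBF+MTTR) = 21394/(21394+35.2) = 0.99836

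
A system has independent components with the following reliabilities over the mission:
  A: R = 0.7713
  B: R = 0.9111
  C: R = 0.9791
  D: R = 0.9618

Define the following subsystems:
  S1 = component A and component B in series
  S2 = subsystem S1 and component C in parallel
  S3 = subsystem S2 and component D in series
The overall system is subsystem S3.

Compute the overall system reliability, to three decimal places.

Series (A and B): 0.77130 × 0.91110 = 0.70273
Parallel ([0.70273] and C): 1 − (1 − 0.70273)(1 − 0.97910) = 0.99379
Series ([0.99379] and D): 0.99379 × 0.96180 = 0.956

0.956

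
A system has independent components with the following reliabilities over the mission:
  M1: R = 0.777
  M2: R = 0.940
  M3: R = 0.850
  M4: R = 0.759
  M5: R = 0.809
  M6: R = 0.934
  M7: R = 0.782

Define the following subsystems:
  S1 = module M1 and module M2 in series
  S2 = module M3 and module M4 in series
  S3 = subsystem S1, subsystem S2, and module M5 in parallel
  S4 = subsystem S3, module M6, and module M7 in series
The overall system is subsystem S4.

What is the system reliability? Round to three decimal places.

0.717

Series (M1 and M2): 0.77700 × 0.94000 = 0.73038
Series (M3 and M4): 0.85000 × 0.75900 = 0.64515
Parallel ([0.73038], [0.64515], and M5): 1 − (1 − 0.73038)(1 − 0.64515)(1 − 0.80900) = 0.98173
Series ([0.98173], M6, and M7): 0.98173 × 0.93400 × 0.78200 = 0.717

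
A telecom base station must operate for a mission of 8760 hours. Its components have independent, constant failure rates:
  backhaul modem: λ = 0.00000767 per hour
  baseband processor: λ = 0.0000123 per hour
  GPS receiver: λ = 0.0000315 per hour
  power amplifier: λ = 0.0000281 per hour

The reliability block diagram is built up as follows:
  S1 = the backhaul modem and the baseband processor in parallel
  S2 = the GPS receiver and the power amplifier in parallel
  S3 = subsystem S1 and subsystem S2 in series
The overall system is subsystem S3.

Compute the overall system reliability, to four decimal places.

0.9411

R(backhaul modem) = exp(−0.00000767 × 8760) = 0.935018
R(baseband processor) = exp(−0.0000123 × 8760) = 0.897854
R(GPS receiver) = exp(−0.0000315 × 8760) = 0.758858
R(power amplifier) = exp(−0.0000281 × 8760) = 0.781800
Parallel (backhaul modem and baseband processor): 1 − (1 − 0.935018)(1 − 0.897854) = 0.993362
Parallel (GPS receiver and power amplifier): 1 − (1 − 0.758858)(1 − 0.781800) = 0.947383
Series ([0.993362] and [0.947383]): 0.993362 × 0.947383 = 0.9411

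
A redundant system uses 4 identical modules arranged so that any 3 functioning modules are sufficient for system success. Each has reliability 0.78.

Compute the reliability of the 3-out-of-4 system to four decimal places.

0.7878

R = Σ_{i=3}^{4} C(4,i) p^i (1−p)^{4−i} with p = 0.78
C(4,3)·0.78^3·0.22^1 = 0.417606
C(4,4)·0.78^4·0.22^0 = 0.370151
Sum = 0.7878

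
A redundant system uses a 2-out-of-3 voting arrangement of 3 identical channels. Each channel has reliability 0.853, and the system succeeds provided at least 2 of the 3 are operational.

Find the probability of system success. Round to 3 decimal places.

0.942

R = Σ_{i=2}^{3} C(3,i) p^i (1−p)^{3−i} with p = 0.853
C(3,2)·0.853^2·0.147^1 = 0.32088
C(3,3)·0.853^3·0.147^0 = 0.62065
Sum = 0.942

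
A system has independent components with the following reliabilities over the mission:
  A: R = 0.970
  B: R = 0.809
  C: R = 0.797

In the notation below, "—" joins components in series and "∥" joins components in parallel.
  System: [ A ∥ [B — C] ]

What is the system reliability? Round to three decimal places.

Series (B and C): 0.80900 × 0.79700 = 0.64477
Parallel (A and [0.64477]): 1 − (1 − 0.97000)(1 − 0.64477) = 0.989

0.989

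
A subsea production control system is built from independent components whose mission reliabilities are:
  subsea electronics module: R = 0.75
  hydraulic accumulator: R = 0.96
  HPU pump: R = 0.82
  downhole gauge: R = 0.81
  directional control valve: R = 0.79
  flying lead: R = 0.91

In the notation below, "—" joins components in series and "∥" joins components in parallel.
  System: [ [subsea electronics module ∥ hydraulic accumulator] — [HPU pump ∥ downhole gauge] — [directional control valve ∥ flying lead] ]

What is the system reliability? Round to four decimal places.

Parallel (subsea electronics module and hydraulic accumulator): 1 − (1 − 0.750000)(1 − 0.960000) = 0.990000
Parallel (HPU pump and downhole gauge): 1 − (1 − 0.820000)(1 − 0.810000) = 0.965800
Parallel (directional control valve and flying lead): 1 − (1 − 0.790000)(1 − 0.910000) = 0.981100
Series ([0.990000], [0.965800], and [0.981100]): 0.990000 × 0.965800 × 0.981100 = 0.9381

0.9381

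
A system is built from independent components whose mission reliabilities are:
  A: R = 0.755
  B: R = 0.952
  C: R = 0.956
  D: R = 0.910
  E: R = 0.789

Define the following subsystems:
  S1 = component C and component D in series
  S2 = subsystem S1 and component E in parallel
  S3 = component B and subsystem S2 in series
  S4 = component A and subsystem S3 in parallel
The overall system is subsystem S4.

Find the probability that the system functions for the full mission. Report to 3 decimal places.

Series (C and D): 0.95600 × 0.91000 = 0.86996
Parallel ([0.86996] and E): 1 − (1 − 0.86996)(1 − 0.78900) = 0.97256
Series (B and [0.97256]): 0.95200 × 0.97256 = 0.92588
Parallel (A and [0.92588]): 1 − (1 − 0.75500)(1 − 0.92588) = 0.982

0.982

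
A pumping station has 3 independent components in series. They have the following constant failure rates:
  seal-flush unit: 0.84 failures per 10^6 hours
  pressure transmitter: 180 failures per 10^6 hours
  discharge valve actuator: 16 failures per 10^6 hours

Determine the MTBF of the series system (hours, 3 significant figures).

Series of exponential components: λ_sys = Σ λ_i
λ_sys = 0.00000084 + 0.00018 + 0.000016 = 1.9684e-04 /h
MTBF = 1 / λ_sys = 5080 h

5080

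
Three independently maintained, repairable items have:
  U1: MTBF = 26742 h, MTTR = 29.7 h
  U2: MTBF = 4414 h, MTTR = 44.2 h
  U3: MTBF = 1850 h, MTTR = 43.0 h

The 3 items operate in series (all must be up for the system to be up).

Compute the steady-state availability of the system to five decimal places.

A(U1) = MTBF/(MTBF+MTTR) = 26742/(26742+29.7) = 0.998891
A(U2) = MTBF/(MTBF+MTTR) = 4414/(4414+44.2) = 0.990086
A(U3) = MTBF/(MTBF+MTTR) = 1850/(1850+43.0) = 0.977285
Series availability: 0.998891 × 0.990086 × 0.977285 = 0.96652

0.96652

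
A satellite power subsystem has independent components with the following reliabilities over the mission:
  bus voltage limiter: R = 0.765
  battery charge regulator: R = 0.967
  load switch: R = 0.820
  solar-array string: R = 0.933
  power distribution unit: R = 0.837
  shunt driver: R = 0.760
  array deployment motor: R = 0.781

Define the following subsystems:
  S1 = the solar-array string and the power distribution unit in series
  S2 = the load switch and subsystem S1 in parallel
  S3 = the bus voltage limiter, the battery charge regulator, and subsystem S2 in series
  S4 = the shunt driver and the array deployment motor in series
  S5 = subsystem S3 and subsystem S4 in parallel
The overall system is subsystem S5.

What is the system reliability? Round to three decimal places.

Series (solar-array string and power distribution unit): 0.93300 × 0.83700 = 0.78092
Parallel (load switch and [0.78092]): 1 − (1 − 0.82000)(1 − 0.78092) = 0.96057
Series (bus voltage limiter, battery charge regulator, and [0.96057]): 0.76500 × 0.96700 × 0.96057 = 0.71059
Series (shunt driver and array deployment motor): 0.76000 × 0.78100 = 0.59356
Parallel ([0.71059] and [0.59356]): 1 − (1 − 0.71059)(1 − 0.59356) = 0.882

0.882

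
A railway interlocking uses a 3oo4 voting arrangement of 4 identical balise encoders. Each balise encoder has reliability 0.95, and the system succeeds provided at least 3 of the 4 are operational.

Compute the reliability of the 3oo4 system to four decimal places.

R = Σ_{i=3}^{4} C(4,i) p^i (1−p)^{4−i} with p = 0.95
C(4,3)·0.95^3·0.05^1 = 0.171475
C(4,4)·0.95^4·0.05^0 = 0.814506
Sum = 0.9860

0.9860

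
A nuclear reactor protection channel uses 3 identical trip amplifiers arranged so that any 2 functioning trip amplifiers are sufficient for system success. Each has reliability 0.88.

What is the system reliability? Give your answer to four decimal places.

0.9603

R = Σ_{i=2}^{3} C(3,i) p^i (1−p)^{3−i} with p = 0.88
C(3,2)·0.88^2·0.12^1 = 0.278784
C(3,3)·0.88^3·0.12^0 = 0.681472
Sum = 0.9603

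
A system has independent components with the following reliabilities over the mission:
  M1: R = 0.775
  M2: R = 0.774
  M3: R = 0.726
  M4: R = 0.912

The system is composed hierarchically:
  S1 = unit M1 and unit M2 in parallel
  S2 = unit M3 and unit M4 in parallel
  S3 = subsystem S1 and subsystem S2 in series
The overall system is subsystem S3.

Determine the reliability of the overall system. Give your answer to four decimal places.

Parallel (M1 and M2): 1 − (1 − 0.775000)(1 − 0.774000) = 0.949150
Parallel (M3 and M4): 1 − (1 − 0.726000)(1 − 0.912000) = 0.975888
Series ([0.949150] and [0.975888]): 0.949150 × 0.975888 = 0.9263

0.9263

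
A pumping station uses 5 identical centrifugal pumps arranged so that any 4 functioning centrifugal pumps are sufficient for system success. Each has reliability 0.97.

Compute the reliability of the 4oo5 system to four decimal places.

R = Σ_{i=4}^{5} C(5,i) p^i (1−p)^{5−i} with p = 0.97
C(5,4)·0.97^4·0.03^1 = 0.132794
C(5,5)·0.97^5·0.03^0 = 0.858734
Sum = 0.9915

0.9915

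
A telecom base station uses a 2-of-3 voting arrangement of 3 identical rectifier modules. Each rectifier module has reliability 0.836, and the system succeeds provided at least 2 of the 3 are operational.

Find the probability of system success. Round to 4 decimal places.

0.9281

R = Σ_{i=2}^{3} C(3,i) p^i (1−p)^{3−i} with p = 0.836
C(3,2)·0.836^2·0.164^1 = 0.343857
C(3,3)·0.836^3·0.164^0 = 0.584277
Sum = 0.9281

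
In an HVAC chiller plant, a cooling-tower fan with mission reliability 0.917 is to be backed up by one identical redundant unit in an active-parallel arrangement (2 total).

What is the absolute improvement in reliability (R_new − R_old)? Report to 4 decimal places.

0.0761

R_before = 0.917
R_after = 1 − (1 − 0.917)^2 = 0.9931
ΔR = 0.9931 − 0.917 = 0.0761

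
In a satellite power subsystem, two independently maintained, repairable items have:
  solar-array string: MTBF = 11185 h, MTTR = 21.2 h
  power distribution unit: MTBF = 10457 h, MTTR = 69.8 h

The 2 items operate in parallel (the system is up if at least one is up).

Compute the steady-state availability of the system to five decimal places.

0.99999

A(solar-array string) = MTBF/(MTBF+MTTR) = 11185/(11185+21.2) = 0.998108
A(power distribution unit) = MTBF/(MTBF+MTTR) = 10457/(10457+69.8) = 0.993369
Parallel availability: 1 − (1 − 0.998108)(1 − 0.993369) = 0.99999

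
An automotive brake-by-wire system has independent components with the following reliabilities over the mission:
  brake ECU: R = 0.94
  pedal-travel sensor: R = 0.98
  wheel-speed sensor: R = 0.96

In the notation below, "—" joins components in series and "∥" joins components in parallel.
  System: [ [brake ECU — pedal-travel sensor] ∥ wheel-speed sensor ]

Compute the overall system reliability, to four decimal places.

0.9968

Series (brake ECU and pedal-travel sensor): 0.940000 × 0.980000 = 0.921200
Parallel ([0.921200] and wheel-speed sensor): 1 − (1 − 0.921200)(1 − 0.960000) = 0.9968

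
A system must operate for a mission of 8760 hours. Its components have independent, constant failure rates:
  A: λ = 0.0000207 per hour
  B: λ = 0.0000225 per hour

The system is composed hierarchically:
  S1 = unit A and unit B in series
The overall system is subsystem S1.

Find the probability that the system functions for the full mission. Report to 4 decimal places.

0.6849

R(A) = exp(−0.0000207 × 8760) = 0.834158
R(B) = exp(−0.0000225 × 8760) = 0.821109
Series (A and B): 0.834158 × 0.821109 = 0.6849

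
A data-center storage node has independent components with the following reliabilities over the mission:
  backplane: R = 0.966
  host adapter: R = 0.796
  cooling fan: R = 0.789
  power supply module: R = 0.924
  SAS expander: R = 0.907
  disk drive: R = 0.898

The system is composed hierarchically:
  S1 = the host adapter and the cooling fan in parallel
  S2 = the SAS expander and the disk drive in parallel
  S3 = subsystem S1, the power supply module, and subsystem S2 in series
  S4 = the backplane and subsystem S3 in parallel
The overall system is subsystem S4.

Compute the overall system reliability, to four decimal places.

Parallel (host adapter and cooling fan): 1 − (1 − 0.796000)(1 − 0.789000) = 0.956956
Parallel (SAS expander and disk drive): 1 − (1 − 0.907000)(1 − 0.898000) = 0.990514
Series ([0.956956], power supply module, and [0.990514]): 0.956956 × 0.924000 × 0.990514 = 0.875840
Parallel (backplane and [0.875840]): 1 − (1 − 0.966000)(1 − 0.875840) = 0.9958

0.9958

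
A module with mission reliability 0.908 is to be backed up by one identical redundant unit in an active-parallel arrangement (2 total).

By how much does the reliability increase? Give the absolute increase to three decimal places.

0.084

R_before = 0.908
R_after = 1 − (1 − 0.908)^2 = 0.992
ΔR = 0.992 − 0.908 = 0.084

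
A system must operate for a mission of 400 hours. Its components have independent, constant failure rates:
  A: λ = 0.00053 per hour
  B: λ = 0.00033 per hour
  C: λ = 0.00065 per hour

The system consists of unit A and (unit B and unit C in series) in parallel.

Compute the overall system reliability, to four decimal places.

R(A) = exp(−0.00053 × 400) = 0.808965
R(B) = exp(−0.00033 × 400) = 0.876341
R(C) = exp(−0.00065 × 400) = 0.771052
Series (B and C): 0.876341 × 0.771052 = 0.675704
Parallel (A and [0.675704]): 1 − (1 − 0.808965)(1 − 0.675704) = 0.9380

0.9380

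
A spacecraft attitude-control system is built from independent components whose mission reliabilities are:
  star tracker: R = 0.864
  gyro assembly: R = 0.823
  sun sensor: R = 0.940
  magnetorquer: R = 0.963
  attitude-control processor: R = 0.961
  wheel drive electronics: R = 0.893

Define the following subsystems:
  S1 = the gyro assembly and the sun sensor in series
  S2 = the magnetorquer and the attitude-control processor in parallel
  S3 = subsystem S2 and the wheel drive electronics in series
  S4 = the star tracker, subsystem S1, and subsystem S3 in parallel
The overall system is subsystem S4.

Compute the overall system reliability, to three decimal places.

Series (gyro assembly and sun sensor): 0.82300 × 0.94000 = 0.77362
Parallel (magnetorquer and attitude-control processor): 1 − (1 − 0.96300)(1 − 0.96100) = 0.99856
Series ([0.99856] and wheel drive electronics): 0.99856 × 0.89300 = 0.89171
Parallel (star tracker, [0.77362], and [0.89171]): 1 − (1 − 0.86400)(1 − 0.77362)(1 − 0.89171) = 0.997

0.997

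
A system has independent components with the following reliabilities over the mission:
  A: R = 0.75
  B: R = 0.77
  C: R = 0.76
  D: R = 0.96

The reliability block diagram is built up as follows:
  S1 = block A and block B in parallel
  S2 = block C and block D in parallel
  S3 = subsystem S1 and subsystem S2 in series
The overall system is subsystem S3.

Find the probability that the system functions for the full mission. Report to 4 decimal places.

Parallel (A and B): 1 − (1 − 0.750000)(1 − 0.770000) = 0.942500
Parallel (C and D): 1 − (1 − 0.760000)(1 − 0.960000) = 0.990400
Series ([0.942500] and [0.990400]): 0.942500 × 0.990400 = 0.9335

0.9335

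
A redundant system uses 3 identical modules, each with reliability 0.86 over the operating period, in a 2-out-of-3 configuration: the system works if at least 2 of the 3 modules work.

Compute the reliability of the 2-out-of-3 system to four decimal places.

0.9467

R = Σ_{i=2}^{3} C(3,i) p^i (1−p)^{3−i} with p = 0.86
C(3,2)·0.86^2·0.14^1 = 0.310632
C(3,3)·0.86^3·0.14^0 = 0.636056
Sum = 0.9467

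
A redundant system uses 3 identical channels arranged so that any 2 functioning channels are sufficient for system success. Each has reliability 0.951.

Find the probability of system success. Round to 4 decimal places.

R = Σ_{i=2}^{3} C(3,i) p^i (1−p)^{3−i} with p = 0.951
C(3,2)·0.951^2·0.049^1 = 0.132947
C(3,3)·0.951^3·0.049^0 = 0.860085
Sum = 0.9930

0.9930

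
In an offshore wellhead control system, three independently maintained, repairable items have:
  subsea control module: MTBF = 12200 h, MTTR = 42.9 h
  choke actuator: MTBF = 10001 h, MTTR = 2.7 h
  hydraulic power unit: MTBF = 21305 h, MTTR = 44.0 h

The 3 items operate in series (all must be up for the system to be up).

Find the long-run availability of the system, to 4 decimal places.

0.9942

A(subsea control module) = MTBF/(MTBF+MTTR) = 12200/(12200+42.9) = 0.996496
A(choke actuator) = MTBF/(MTBF+MTTR) = 10001/(10001+2.7) = 0.999730
A(hydraulic power unit) = MTBF/(MTBF+MTTR) = 21305/(21305+44.0) = 0.997939
Series availability: 0.996496 × 0.999730 × 0.997939 = 0.9942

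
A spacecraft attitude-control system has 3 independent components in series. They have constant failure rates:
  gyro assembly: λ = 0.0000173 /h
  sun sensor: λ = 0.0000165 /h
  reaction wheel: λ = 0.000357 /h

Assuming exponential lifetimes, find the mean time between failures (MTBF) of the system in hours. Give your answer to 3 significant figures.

2560

Series of exponential components: λ_sys = Σ λ_i
λ_sys = 0.0000173 + 0.0000165 + 0.000357 = 3.9080e-04 /h
MTBF = 1 / λ_sys = 2560 h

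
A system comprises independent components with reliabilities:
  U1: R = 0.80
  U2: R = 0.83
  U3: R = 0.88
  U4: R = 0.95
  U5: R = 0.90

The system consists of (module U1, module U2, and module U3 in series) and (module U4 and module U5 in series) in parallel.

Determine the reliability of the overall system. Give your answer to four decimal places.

Series (U1, U2, and U3): 0.800000 × 0.830000 × 0.880000 = 0.584320
Series (U4 and U5): 0.950000 × 0.900000 = 0.855000
Parallel ([0.584320] and [0.855000]): 1 − (1 − 0.584320)(1 − 0.855000) = 0.9397

0.9397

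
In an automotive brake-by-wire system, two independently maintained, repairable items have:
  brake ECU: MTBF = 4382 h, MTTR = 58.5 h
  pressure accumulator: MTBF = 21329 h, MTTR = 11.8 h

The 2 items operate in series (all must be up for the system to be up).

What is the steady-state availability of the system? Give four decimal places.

A(brake ECU) = MTBF/(MTBF+MTTR) = 4382/(4382+58.5) = 0.986826
A(pressure accumulator) = MTBF/(MTBF+MTTR) = 21329/(21329+11.8) = 0.999447
Series availability: 0.986826 × 0.999447 = 0.9863

0.9863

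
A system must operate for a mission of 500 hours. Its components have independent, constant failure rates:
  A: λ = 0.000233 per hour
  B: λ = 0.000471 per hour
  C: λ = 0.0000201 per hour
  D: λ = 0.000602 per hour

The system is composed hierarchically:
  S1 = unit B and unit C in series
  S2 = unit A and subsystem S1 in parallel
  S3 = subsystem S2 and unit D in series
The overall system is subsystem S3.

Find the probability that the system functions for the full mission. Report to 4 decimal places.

R(A) = exp(−0.000233 × 500) = 0.890030
R(B) = exp(−0.000471 × 500) = 0.790176
R(C) = exp(−0.0000201 × 500) = 0.990000
R(D) = exp(−0.000602 × 500) = 0.740078
Series (B and C): 0.790176 × 0.990000 = 0.782274
Parallel (A and [0.782274]): 1 − (1 − 0.890030)(1 − 0.782274) = 0.976057
Series ([0.976057] and D): 0.976057 × 0.740078 = 0.7224

0.7224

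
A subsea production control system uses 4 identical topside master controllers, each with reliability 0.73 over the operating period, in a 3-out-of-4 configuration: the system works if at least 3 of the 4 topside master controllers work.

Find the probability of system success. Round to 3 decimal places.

0.704

R = Σ_{i=3}^{4} C(4,i) p^i (1−p)^{4−i} with p = 0.73
C(4,3)·0.73^3·0.27^1 = 0.42014
C(4,4)·0.73^4·0.27^0 = 0.28398
Sum = 0.704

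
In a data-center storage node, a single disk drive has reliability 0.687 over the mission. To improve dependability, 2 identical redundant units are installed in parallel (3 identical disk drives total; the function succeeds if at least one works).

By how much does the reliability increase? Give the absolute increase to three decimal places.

0.282

R_before = 0.687
R_after = 1 − (1 − 0.687)^3 = 0.969
ΔR = 0.969 − 0.687 = 0.282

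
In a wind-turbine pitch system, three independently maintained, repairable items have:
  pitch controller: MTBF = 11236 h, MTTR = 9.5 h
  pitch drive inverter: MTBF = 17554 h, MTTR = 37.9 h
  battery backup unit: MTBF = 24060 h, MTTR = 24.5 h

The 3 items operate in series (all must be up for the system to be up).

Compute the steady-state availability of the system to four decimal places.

0.9960

A(pitch controller) = MTBF/(MTBF+MTTR) = 11236/(11236+9.5) = 0.999155
A(pitch drive inverter) = MTBF/(MTBF+MTTR) = 17554/(17554+37.9) = 0.997846
A(battery backup unit) = MTBF/(MTBF+MTTR) = 24060/(24060+24.5) = 0.998983
Series availability: 0.999155 × 0.997846 × 0.998983 = 0.9960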